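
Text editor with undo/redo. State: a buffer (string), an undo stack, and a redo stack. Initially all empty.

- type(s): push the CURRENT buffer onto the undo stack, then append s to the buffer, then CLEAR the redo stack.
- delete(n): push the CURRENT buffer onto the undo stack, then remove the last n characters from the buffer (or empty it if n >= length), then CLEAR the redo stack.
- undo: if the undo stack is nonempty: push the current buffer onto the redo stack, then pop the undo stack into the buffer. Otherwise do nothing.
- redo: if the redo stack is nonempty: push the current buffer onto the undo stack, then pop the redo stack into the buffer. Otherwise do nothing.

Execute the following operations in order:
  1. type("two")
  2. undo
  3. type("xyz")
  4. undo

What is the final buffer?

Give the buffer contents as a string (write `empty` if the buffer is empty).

After op 1 (type): buf='two' undo_depth=1 redo_depth=0
After op 2 (undo): buf='(empty)' undo_depth=0 redo_depth=1
After op 3 (type): buf='xyz' undo_depth=1 redo_depth=0
After op 4 (undo): buf='(empty)' undo_depth=0 redo_depth=1

Answer: empty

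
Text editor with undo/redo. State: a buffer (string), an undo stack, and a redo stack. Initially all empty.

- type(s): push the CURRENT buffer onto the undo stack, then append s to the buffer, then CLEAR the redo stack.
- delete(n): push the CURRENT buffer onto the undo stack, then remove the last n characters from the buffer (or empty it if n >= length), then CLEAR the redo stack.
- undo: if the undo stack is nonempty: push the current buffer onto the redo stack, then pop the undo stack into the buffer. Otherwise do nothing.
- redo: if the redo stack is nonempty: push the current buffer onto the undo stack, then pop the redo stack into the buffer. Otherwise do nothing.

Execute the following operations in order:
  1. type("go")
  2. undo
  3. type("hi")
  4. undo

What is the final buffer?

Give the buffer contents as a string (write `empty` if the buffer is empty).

After op 1 (type): buf='go' undo_depth=1 redo_depth=0
After op 2 (undo): buf='(empty)' undo_depth=0 redo_depth=1
After op 3 (type): buf='hi' undo_depth=1 redo_depth=0
After op 4 (undo): buf='(empty)' undo_depth=0 redo_depth=1

Answer: empty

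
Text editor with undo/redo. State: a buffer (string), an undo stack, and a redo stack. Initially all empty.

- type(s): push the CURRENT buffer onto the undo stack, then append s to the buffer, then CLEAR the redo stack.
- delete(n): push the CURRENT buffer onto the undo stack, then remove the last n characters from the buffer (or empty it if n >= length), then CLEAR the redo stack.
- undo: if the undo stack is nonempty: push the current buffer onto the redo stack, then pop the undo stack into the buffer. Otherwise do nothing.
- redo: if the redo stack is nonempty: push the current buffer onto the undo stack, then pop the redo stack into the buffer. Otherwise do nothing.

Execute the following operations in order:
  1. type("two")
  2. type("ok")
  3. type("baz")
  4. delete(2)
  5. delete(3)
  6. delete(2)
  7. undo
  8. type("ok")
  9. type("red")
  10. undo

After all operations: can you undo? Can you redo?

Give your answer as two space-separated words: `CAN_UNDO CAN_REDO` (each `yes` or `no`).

After op 1 (type): buf='two' undo_depth=1 redo_depth=0
After op 2 (type): buf='twook' undo_depth=2 redo_depth=0
After op 3 (type): buf='twookbaz' undo_depth=3 redo_depth=0
After op 4 (delete): buf='twookb' undo_depth=4 redo_depth=0
After op 5 (delete): buf='two' undo_depth=5 redo_depth=0
After op 6 (delete): buf='t' undo_depth=6 redo_depth=0
After op 7 (undo): buf='two' undo_depth=5 redo_depth=1
After op 8 (type): buf='twook' undo_depth=6 redo_depth=0
After op 9 (type): buf='twookred' undo_depth=7 redo_depth=0
After op 10 (undo): buf='twook' undo_depth=6 redo_depth=1

Answer: yes yes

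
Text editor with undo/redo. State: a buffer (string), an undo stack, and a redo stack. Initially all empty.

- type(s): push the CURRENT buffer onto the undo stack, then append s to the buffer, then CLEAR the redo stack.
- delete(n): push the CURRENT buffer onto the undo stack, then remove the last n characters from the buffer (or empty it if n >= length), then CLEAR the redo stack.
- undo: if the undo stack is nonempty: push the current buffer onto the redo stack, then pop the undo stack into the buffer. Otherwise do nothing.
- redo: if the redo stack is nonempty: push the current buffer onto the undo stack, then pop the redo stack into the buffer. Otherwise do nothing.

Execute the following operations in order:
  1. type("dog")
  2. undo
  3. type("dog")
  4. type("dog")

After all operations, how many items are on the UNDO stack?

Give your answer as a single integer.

After op 1 (type): buf='dog' undo_depth=1 redo_depth=0
After op 2 (undo): buf='(empty)' undo_depth=0 redo_depth=1
After op 3 (type): buf='dog' undo_depth=1 redo_depth=0
After op 4 (type): buf='dogdog' undo_depth=2 redo_depth=0

Answer: 2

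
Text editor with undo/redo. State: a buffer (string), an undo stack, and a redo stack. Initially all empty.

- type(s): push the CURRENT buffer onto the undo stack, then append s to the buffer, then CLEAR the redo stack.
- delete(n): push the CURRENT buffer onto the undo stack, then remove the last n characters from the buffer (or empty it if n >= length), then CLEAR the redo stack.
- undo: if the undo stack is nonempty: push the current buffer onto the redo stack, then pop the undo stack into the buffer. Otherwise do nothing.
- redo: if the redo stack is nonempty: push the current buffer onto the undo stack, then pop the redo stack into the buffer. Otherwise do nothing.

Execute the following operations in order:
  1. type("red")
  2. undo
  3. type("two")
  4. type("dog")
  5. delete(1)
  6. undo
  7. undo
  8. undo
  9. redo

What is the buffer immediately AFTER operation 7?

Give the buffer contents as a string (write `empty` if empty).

Answer: two

Derivation:
After op 1 (type): buf='red' undo_depth=1 redo_depth=0
After op 2 (undo): buf='(empty)' undo_depth=0 redo_depth=1
After op 3 (type): buf='two' undo_depth=1 redo_depth=0
After op 4 (type): buf='twodog' undo_depth=2 redo_depth=0
After op 5 (delete): buf='twodo' undo_depth=3 redo_depth=0
After op 6 (undo): buf='twodog' undo_depth=2 redo_depth=1
After op 7 (undo): buf='two' undo_depth=1 redo_depth=2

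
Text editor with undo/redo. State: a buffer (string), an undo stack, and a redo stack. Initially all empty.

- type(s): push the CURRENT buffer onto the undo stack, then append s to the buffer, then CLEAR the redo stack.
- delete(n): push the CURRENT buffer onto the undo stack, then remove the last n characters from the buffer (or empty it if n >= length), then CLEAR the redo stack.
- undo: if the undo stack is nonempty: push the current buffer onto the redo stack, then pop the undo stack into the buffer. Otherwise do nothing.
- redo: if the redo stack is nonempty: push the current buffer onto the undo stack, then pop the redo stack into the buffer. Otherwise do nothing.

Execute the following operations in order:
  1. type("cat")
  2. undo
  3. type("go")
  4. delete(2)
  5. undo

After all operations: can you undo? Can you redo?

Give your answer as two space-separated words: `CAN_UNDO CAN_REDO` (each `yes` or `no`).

Answer: yes yes

Derivation:
After op 1 (type): buf='cat' undo_depth=1 redo_depth=0
After op 2 (undo): buf='(empty)' undo_depth=0 redo_depth=1
After op 3 (type): buf='go' undo_depth=1 redo_depth=0
After op 4 (delete): buf='(empty)' undo_depth=2 redo_depth=0
After op 5 (undo): buf='go' undo_depth=1 redo_depth=1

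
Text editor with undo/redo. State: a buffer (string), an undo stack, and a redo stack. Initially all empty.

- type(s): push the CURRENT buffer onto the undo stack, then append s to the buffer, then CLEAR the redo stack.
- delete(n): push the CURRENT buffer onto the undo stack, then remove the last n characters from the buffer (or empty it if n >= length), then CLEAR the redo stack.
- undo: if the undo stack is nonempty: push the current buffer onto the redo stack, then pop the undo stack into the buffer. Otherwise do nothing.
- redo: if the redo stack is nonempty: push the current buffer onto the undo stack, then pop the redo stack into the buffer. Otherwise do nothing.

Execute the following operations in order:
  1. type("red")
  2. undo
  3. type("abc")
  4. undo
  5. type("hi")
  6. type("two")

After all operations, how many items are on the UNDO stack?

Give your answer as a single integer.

After op 1 (type): buf='red' undo_depth=1 redo_depth=0
After op 2 (undo): buf='(empty)' undo_depth=0 redo_depth=1
After op 3 (type): buf='abc' undo_depth=1 redo_depth=0
After op 4 (undo): buf='(empty)' undo_depth=0 redo_depth=1
After op 5 (type): buf='hi' undo_depth=1 redo_depth=0
After op 6 (type): buf='hitwo' undo_depth=2 redo_depth=0

Answer: 2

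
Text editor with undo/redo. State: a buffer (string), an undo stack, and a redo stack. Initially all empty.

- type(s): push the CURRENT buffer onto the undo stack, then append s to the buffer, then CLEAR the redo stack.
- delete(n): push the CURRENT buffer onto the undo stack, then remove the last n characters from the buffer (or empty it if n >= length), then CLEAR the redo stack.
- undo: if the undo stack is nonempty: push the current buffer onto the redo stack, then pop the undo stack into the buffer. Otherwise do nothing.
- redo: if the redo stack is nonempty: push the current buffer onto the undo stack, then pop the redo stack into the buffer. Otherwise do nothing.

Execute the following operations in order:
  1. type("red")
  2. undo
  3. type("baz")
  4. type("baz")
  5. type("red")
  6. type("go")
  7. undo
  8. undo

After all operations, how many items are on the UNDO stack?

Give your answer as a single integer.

After op 1 (type): buf='red' undo_depth=1 redo_depth=0
After op 2 (undo): buf='(empty)' undo_depth=0 redo_depth=1
After op 3 (type): buf='baz' undo_depth=1 redo_depth=0
After op 4 (type): buf='bazbaz' undo_depth=2 redo_depth=0
After op 5 (type): buf='bazbazred' undo_depth=3 redo_depth=0
After op 6 (type): buf='bazbazredgo' undo_depth=4 redo_depth=0
After op 7 (undo): buf='bazbazred' undo_depth=3 redo_depth=1
After op 8 (undo): buf='bazbaz' undo_depth=2 redo_depth=2

Answer: 2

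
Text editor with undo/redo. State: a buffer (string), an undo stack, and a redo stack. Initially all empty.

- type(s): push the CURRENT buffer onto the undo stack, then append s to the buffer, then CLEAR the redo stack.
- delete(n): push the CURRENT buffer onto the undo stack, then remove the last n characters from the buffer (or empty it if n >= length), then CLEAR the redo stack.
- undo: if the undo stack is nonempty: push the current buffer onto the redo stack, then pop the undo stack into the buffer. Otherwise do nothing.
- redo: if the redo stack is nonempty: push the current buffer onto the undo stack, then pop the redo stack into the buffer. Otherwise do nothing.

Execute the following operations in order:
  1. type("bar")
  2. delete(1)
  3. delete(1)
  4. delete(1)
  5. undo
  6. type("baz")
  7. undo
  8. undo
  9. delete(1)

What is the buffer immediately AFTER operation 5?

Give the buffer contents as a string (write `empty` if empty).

After op 1 (type): buf='bar' undo_depth=1 redo_depth=0
After op 2 (delete): buf='ba' undo_depth=2 redo_depth=0
After op 3 (delete): buf='b' undo_depth=3 redo_depth=0
After op 4 (delete): buf='(empty)' undo_depth=4 redo_depth=0
After op 5 (undo): buf='b' undo_depth=3 redo_depth=1

Answer: b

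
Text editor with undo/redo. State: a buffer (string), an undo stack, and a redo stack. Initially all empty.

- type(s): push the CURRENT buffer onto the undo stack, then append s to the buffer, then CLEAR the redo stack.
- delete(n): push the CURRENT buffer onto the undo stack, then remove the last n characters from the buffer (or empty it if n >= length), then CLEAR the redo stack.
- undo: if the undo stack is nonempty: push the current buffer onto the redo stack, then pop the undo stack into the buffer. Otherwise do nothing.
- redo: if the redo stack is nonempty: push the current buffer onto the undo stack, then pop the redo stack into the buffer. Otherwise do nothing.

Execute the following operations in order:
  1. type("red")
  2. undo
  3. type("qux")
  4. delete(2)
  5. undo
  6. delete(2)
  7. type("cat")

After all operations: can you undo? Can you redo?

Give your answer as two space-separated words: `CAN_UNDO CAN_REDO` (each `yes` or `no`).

After op 1 (type): buf='red' undo_depth=1 redo_depth=0
After op 2 (undo): buf='(empty)' undo_depth=0 redo_depth=1
After op 3 (type): buf='qux' undo_depth=1 redo_depth=0
After op 4 (delete): buf='q' undo_depth=2 redo_depth=0
After op 5 (undo): buf='qux' undo_depth=1 redo_depth=1
After op 6 (delete): buf='q' undo_depth=2 redo_depth=0
After op 7 (type): buf='qcat' undo_depth=3 redo_depth=0

Answer: yes no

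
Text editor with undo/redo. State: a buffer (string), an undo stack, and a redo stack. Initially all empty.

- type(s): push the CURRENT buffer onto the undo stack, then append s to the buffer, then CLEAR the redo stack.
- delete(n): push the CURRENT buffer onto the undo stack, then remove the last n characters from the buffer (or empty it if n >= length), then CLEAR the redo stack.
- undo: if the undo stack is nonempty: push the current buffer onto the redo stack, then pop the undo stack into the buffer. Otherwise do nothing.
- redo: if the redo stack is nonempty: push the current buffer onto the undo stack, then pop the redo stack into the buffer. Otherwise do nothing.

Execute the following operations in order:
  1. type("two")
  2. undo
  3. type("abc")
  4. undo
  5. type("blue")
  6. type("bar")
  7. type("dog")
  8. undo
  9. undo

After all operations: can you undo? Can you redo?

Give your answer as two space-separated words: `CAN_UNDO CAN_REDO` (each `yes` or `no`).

After op 1 (type): buf='two' undo_depth=1 redo_depth=0
After op 2 (undo): buf='(empty)' undo_depth=0 redo_depth=1
After op 3 (type): buf='abc' undo_depth=1 redo_depth=0
After op 4 (undo): buf='(empty)' undo_depth=0 redo_depth=1
After op 5 (type): buf='blue' undo_depth=1 redo_depth=0
After op 6 (type): buf='bluebar' undo_depth=2 redo_depth=0
After op 7 (type): buf='bluebardog' undo_depth=3 redo_depth=0
After op 8 (undo): buf='bluebar' undo_depth=2 redo_depth=1
After op 9 (undo): buf='blue' undo_depth=1 redo_depth=2

Answer: yes yes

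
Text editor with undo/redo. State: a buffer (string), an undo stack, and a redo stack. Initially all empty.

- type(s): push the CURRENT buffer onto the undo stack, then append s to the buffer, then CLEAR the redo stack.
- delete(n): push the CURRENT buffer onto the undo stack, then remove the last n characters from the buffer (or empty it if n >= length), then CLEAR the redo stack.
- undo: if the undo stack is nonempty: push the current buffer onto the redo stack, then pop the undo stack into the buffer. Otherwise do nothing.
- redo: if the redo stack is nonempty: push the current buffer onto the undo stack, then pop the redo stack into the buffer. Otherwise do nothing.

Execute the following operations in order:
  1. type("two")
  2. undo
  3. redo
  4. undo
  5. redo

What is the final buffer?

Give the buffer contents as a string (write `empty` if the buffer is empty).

Answer: two

Derivation:
After op 1 (type): buf='two' undo_depth=1 redo_depth=0
After op 2 (undo): buf='(empty)' undo_depth=0 redo_depth=1
After op 3 (redo): buf='two' undo_depth=1 redo_depth=0
After op 4 (undo): buf='(empty)' undo_depth=0 redo_depth=1
After op 5 (redo): buf='two' undo_depth=1 redo_depth=0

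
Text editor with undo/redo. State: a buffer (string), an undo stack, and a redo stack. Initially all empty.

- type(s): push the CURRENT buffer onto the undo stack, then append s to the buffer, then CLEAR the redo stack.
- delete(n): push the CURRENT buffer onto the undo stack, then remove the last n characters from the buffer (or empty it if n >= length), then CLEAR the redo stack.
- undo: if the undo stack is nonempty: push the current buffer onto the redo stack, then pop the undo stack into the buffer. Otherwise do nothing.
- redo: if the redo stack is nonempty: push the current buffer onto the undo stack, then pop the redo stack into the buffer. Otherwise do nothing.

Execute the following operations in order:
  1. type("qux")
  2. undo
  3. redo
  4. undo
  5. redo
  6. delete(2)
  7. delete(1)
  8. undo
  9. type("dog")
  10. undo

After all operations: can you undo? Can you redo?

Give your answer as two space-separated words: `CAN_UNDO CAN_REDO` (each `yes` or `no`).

Answer: yes yes

Derivation:
After op 1 (type): buf='qux' undo_depth=1 redo_depth=0
After op 2 (undo): buf='(empty)' undo_depth=0 redo_depth=1
After op 3 (redo): buf='qux' undo_depth=1 redo_depth=0
After op 4 (undo): buf='(empty)' undo_depth=0 redo_depth=1
After op 5 (redo): buf='qux' undo_depth=1 redo_depth=0
After op 6 (delete): buf='q' undo_depth=2 redo_depth=0
After op 7 (delete): buf='(empty)' undo_depth=3 redo_depth=0
After op 8 (undo): buf='q' undo_depth=2 redo_depth=1
After op 9 (type): buf='qdog' undo_depth=3 redo_depth=0
After op 10 (undo): buf='q' undo_depth=2 redo_depth=1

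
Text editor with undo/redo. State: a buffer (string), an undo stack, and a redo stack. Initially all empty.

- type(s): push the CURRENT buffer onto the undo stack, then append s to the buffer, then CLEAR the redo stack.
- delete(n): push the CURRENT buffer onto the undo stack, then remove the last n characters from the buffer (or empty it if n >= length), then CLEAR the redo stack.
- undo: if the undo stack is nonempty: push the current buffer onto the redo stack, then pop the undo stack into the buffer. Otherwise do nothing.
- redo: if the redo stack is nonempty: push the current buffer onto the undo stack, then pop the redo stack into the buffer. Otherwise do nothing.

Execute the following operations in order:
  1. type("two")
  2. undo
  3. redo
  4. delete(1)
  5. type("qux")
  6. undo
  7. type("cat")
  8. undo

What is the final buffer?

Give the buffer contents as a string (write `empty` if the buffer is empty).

Answer: tw

Derivation:
After op 1 (type): buf='two' undo_depth=1 redo_depth=0
After op 2 (undo): buf='(empty)' undo_depth=0 redo_depth=1
After op 3 (redo): buf='two' undo_depth=1 redo_depth=0
After op 4 (delete): buf='tw' undo_depth=2 redo_depth=0
After op 5 (type): buf='twqux' undo_depth=3 redo_depth=0
After op 6 (undo): buf='tw' undo_depth=2 redo_depth=1
After op 7 (type): buf='twcat' undo_depth=3 redo_depth=0
After op 8 (undo): buf='tw' undo_depth=2 redo_depth=1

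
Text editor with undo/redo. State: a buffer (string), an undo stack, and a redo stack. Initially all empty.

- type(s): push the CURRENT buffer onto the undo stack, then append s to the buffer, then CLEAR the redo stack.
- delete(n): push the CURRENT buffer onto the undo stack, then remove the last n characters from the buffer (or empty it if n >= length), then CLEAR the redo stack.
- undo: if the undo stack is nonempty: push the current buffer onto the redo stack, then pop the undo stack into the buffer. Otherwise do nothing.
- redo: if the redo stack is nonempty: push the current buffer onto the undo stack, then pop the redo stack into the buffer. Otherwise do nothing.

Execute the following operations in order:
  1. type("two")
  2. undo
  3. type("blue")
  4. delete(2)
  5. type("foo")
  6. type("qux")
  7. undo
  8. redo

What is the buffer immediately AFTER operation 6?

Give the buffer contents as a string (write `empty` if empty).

Answer: blfooqux

Derivation:
After op 1 (type): buf='two' undo_depth=1 redo_depth=0
After op 2 (undo): buf='(empty)' undo_depth=0 redo_depth=1
After op 3 (type): buf='blue' undo_depth=1 redo_depth=0
After op 4 (delete): buf='bl' undo_depth=2 redo_depth=0
After op 5 (type): buf='blfoo' undo_depth=3 redo_depth=0
After op 6 (type): buf='blfooqux' undo_depth=4 redo_depth=0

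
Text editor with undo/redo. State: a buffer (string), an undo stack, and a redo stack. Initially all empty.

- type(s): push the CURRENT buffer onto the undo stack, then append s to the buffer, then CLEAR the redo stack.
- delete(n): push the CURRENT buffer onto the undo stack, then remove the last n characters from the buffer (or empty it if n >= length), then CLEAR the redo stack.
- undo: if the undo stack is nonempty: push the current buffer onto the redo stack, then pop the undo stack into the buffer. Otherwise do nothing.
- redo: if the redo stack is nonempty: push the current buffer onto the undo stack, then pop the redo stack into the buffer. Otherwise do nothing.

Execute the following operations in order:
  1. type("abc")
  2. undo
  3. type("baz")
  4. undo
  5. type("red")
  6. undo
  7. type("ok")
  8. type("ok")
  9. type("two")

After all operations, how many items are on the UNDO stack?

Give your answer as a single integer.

Answer: 3

Derivation:
After op 1 (type): buf='abc' undo_depth=1 redo_depth=0
After op 2 (undo): buf='(empty)' undo_depth=0 redo_depth=1
After op 3 (type): buf='baz' undo_depth=1 redo_depth=0
After op 4 (undo): buf='(empty)' undo_depth=0 redo_depth=1
After op 5 (type): buf='red' undo_depth=1 redo_depth=0
After op 6 (undo): buf='(empty)' undo_depth=0 redo_depth=1
After op 7 (type): buf='ok' undo_depth=1 redo_depth=0
After op 8 (type): buf='okok' undo_depth=2 redo_depth=0
After op 9 (type): buf='okoktwo' undo_depth=3 redo_depth=0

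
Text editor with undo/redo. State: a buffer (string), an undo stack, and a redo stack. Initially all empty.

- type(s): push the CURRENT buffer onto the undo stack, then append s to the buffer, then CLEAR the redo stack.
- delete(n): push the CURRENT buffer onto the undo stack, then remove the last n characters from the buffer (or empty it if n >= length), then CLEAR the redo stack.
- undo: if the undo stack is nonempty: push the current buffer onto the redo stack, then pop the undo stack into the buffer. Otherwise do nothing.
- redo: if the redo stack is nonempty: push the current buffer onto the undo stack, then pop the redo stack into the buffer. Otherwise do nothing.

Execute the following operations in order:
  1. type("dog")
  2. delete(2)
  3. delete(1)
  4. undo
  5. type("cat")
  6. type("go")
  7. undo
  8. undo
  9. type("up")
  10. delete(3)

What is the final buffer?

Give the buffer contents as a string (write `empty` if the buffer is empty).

After op 1 (type): buf='dog' undo_depth=1 redo_depth=0
After op 2 (delete): buf='d' undo_depth=2 redo_depth=0
After op 3 (delete): buf='(empty)' undo_depth=3 redo_depth=0
After op 4 (undo): buf='d' undo_depth=2 redo_depth=1
After op 5 (type): buf='dcat' undo_depth=3 redo_depth=0
After op 6 (type): buf='dcatgo' undo_depth=4 redo_depth=0
After op 7 (undo): buf='dcat' undo_depth=3 redo_depth=1
After op 8 (undo): buf='d' undo_depth=2 redo_depth=2
After op 9 (type): buf='dup' undo_depth=3 redo_depth=0
After op 10 (delete): buf='(empty)' undo_depth=4 redo_depth=0

Answer: empty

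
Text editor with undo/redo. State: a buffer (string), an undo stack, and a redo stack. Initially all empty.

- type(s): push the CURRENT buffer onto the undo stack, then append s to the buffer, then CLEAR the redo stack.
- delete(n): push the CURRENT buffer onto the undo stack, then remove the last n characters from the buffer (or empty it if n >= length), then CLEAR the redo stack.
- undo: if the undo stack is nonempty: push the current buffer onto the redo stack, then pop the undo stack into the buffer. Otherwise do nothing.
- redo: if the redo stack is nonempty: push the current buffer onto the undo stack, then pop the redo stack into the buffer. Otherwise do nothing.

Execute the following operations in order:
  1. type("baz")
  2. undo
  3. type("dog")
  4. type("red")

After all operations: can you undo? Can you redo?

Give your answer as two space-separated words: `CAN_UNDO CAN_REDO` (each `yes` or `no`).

After op 1 (type): buf='baz' undo_depth=1 redo_depth=0
After op 2 (undo): buf='(empty)' undo_depth=0 redo_depth=1
After op 3 (type): buf='dog' undo_depth=1 redo_depth=0
After op 4 (type): buf='dogred' undo_depth=2 redo_depth=0

Answer: yes no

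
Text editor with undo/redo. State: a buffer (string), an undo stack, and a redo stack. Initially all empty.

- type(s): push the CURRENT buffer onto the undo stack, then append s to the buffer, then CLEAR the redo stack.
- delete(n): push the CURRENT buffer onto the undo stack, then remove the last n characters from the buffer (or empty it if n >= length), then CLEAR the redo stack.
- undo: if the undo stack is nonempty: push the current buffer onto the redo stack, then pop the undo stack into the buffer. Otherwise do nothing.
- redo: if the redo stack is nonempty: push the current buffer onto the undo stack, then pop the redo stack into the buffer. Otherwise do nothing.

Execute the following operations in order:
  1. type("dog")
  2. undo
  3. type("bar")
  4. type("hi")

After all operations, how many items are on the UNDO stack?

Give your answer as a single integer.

Answer: 2

Derivation:
After op 1 (type): buf='dog' undo_depth=1 redo_depth=0
After op 2 (undo): buf='(empty)' undo_depth=0 redo_depth=1
After op 3 (type): buf='bar' undo_depth=1 redo_depth=0
After op 4 (type): buf='barhi' undo_depth=2 redo_depth=0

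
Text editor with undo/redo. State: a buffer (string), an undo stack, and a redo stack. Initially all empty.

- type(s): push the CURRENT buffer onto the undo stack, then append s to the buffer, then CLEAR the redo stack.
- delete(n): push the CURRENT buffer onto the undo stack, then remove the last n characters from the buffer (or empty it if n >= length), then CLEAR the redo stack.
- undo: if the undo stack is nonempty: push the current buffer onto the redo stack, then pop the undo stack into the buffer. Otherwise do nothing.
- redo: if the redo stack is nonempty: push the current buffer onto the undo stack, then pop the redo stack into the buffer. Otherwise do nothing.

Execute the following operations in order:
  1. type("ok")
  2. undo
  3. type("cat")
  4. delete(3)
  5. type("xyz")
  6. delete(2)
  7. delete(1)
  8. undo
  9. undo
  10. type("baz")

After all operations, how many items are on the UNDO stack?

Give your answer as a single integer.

After op 1 (type): buf='ok' undo_depth=1 redo_depth=0
After op 2 (undo): buf='(empty)' undo_depth=0 redo_depth=1
After op 3 (type): buf='cat' undo_depth=1 redo_depth=0
After op 4 (delete): buf='(empty)' undo_depth=2 redo_depth=0
After op 5 (type): buf='xyz' undo_depth=3 redo_depth=0
After op 6 (delete): buf='x' undo_depth=4 redo_depth=0
After op 7 (delete): buf='(empty)' undo_depth=5 redo_depth=0
After op 8 (undo): buf='x' undo_depth=4 redo_depth=1
After op 9 (undo): buf='xyz' undo_depth=3 redo_depth=2
After op 10 (type): buf='xyzbaz' undo_depth=4 redo_depth=0

Answer: 4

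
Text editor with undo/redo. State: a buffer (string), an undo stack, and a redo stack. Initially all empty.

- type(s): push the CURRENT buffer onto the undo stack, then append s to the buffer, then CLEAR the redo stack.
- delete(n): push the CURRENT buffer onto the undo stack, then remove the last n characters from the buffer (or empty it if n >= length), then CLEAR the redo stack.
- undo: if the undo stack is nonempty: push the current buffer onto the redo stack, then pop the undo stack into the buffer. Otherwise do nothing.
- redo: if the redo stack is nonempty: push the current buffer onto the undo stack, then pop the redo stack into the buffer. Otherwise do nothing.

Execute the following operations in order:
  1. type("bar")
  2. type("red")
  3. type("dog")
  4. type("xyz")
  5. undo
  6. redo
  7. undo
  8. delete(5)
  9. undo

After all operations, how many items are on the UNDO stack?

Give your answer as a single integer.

Answer: 3

Derivation:
After op 1 (type): buf='bar' undo_depth=1 redo_depth=0
After op 2 (type): buf='barred' undo_depth=2 redo_depth=0
After op 3 (type): buf='barreddog' undo_depth=3 redo_depth=0
After op 4 (type): buf='barreddogxyz' undo_depth=4 redo_depth=0
After op 5 (undo): buf='barreddog' undo_depth=3 redo_depth=1
After op 6 (redo): buf='barreddogxyz' undo_depth=4 redo_depth=0
After op 7 (undo): buf='barreddog' undo_depth=3 redo_depth=1
After op 8 (delete): buf='barr' undo_depth=4 redo_depth=0
After op 9 (undo): buf='barreddog' undo_depth=3 redo_depth=1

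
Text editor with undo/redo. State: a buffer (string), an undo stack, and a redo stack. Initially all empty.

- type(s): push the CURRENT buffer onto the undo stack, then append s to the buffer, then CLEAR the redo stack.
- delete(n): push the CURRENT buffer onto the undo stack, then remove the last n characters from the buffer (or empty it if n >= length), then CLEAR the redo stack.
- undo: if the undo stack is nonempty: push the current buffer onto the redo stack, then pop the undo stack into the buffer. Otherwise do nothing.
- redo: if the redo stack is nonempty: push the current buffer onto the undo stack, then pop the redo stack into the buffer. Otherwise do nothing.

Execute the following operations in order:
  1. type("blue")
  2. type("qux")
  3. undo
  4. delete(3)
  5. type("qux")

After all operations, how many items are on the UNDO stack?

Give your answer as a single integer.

After op 1 (type): buf='blue' undo_depth=1 redo_depth=0
After op 2 (type): buf='bluequx' undo_depth=2 redo_depth=0
After op 3 (undo): buf='blue' undo_depth=1 redo_depth=1
After op 4 (delete): buf='b' undo_depth=2 redo_depth=0
After op 5 (type): buf='bqux' undo_depth=3 redo_depth=0

Answer: 3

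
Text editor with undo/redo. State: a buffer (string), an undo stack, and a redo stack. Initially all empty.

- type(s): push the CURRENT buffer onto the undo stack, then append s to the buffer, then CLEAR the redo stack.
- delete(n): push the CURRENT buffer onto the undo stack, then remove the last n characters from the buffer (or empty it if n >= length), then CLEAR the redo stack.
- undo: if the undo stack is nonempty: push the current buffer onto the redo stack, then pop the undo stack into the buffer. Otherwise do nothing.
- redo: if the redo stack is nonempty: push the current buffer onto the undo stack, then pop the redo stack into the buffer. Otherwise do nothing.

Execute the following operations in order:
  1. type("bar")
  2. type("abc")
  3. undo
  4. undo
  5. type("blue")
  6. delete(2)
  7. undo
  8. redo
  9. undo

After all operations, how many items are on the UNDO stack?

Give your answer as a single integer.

After op 1 (type): buf='bar' undo_depth=1 redo_depth=0
After op 2 (type): buf='barabc' undo_depth=2 redo_depth=0
After op 3 (undo): buf='bar' undo_depth=1 redo_depth=1
After op 4 (undo): buf='(empty)' undo_depth=0 redo_depth=2
After op 5 (type): buf='blue' undo_depth=1 redo_depth=0
After op 6 (delete): buf='bl' undo_depth=2 redo_depth=0
After op 7 (undo): buf='blue' undo_depth=1 redo_depth=1
After op 8 (redo): buf='bl' undo_depth=2 redo_depth=0
After op 9 (undo): buf='blue' undo_depth=1 redo_depth=1

Answer: 1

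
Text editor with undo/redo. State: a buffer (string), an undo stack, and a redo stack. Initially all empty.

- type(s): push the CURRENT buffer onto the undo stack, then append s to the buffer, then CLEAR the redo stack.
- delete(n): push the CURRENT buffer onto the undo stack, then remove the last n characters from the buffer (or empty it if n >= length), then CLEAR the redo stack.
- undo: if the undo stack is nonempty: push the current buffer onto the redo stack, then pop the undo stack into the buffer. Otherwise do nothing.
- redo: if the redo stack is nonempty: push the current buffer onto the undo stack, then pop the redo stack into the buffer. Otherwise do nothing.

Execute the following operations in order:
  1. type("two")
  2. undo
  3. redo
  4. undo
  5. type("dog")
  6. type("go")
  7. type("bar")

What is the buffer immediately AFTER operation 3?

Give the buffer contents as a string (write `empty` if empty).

After op 1 (type): buf='two' undo_depth=1 redo_depth=0
After op 2 (undo): buf='(empty)' undo_depth=0 redo_depth=1
After op 3 (redo): buf='two' undo_depth=1 redo_depth=0

Answer: two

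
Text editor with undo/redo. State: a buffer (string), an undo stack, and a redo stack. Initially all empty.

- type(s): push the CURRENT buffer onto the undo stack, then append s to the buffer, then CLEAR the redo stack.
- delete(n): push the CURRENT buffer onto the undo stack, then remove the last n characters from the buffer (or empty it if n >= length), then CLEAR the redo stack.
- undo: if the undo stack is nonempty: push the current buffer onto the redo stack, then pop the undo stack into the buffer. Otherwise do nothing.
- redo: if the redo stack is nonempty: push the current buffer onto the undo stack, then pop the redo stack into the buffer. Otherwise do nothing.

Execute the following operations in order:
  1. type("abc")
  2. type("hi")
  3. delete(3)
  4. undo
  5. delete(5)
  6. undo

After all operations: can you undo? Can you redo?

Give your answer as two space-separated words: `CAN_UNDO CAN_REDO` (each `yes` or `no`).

After op 1 (type): buf='abc' undo_depth=1 redo_depth=0
After op 2 (type): buf='abchi' undo_depth=2 redo_depth=0
After op 3 (delete): buf='ab' undo_depth=3 redo_depth=0
After op 4 (undo): buf='abchi' undo_depth=2 redo_depth=1
After op 5 (delete): buf='(empty)' undo_depth=3 redo_depth=0
After op 6 (undo): buf='abchi' undo_depth=2 redo_depth=1

Answer: yes yes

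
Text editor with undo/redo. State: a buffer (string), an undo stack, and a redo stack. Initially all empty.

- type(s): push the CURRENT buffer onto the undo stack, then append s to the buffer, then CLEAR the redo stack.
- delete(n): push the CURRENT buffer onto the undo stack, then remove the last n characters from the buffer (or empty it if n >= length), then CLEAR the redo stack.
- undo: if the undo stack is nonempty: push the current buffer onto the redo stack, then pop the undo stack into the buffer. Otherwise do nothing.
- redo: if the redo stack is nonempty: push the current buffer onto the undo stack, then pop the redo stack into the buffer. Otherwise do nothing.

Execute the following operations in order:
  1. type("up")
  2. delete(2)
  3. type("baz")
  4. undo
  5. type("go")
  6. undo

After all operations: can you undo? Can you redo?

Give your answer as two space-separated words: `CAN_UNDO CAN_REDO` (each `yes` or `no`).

Answer: yes yes

Derivation:
After op 1 (type): buf='up' undo_depth=1 redo_depth=0
After op 2 (delete): buf='(empty)' undo_depth=2 redo_depth=0
After op 3 (type): buf='baz' undo_depth=3 redo_depth=0
After op 4 (undo): buf='(empty)' undo_depth=2 redo_depth=1
After op 5 (type): buf='go' undo_depth=3 redo_depth=0
After op 6 (undo): buf='(empty)' undo_depth=2 redo_depth=1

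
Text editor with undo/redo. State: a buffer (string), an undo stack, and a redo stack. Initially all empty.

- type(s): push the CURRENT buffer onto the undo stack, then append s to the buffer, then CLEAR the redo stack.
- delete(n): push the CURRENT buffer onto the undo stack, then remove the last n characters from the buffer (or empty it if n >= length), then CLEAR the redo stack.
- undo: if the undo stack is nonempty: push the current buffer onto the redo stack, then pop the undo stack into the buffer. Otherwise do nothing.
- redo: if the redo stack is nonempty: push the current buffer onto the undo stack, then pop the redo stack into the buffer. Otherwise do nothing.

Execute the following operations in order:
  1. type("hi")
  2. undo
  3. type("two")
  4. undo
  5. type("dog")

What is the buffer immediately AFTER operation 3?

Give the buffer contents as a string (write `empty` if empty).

Answer: two

Derivation:
After op 1 (type): buf='hi' undo_depth=1 redo_depth=0
After op 2 (undo): buf='(empty)' undo_depth=0 redo_depth=1
After op 3 (type): buf='two' undo_depth=1 redo_depth=0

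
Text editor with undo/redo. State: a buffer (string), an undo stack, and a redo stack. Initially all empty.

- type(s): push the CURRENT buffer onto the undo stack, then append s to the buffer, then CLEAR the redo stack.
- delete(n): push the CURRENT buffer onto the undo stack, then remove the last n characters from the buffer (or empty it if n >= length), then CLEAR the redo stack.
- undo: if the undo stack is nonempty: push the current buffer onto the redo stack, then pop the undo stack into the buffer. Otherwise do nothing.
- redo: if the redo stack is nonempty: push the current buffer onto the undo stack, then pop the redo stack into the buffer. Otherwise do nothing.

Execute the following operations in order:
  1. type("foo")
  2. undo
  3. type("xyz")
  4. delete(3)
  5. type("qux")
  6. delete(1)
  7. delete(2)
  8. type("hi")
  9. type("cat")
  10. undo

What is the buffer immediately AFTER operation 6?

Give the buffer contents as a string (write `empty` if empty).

After op 1 (type): buf='foo' undo_depth=1 redo_depth=0
After op 2 (undo): buf='(empty)' undo_depth=0 redo_depth=1
After op 3 (type): buf='xyz' undo_depth=1 redo_depth=0
After op 4 (delete): buf='(empty)' undo_depth=2 redo_depth=0
After op 5 (type): buf='qux' undo_depth=3 redo_depth=0
After op 6 (delete): buf='qu' undo_depth=4 redo_depth=0

Answer: qu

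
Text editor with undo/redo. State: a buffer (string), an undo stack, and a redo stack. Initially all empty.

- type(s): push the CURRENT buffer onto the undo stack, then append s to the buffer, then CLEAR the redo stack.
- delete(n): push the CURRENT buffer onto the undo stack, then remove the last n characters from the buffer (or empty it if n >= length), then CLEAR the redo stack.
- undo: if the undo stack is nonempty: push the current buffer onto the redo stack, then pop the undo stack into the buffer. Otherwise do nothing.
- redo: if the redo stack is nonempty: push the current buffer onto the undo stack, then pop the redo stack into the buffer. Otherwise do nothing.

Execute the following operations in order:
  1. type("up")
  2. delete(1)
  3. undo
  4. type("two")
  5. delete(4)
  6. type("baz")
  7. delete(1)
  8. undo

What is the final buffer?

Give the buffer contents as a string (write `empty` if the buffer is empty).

Answer: ubaz

Derivation:
After op 1 (type): buf='up' undo_depth=1 redo_depth=0
After op 2 (delete): buf='u' undo_depth=2 redo_depth=0
After op 3 (undo): buf='up' undo_depth=1 redo_depth=1
After op 4 (type): buf='uptwo' undo_depth=2 redo_depth=0
After op 5 (delete): buf='u' undo_depth=3 redo_depth=0
After op 6 (type): buf='ubaz' undo_depth=4 redo_depth=0
After op 7 (delete): buf='uba' undo_depth=5 redo_depth=0
After op 8 (undo): buf='ubaz' undo_depth=4 redo_depth=1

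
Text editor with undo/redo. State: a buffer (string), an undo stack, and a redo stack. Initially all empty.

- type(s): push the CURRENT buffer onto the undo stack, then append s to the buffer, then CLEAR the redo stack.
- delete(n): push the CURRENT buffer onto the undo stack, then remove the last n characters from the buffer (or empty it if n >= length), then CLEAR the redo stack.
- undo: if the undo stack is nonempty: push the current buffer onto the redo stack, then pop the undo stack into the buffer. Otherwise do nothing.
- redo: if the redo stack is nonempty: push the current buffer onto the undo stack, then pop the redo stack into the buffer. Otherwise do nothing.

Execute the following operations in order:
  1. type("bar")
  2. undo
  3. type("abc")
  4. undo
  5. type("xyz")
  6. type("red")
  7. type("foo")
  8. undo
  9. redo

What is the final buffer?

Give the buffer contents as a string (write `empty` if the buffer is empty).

After op 1 (type): buf='bar' undo_depth=1 redo_depth=0
After op 2 (undo): buf='(empty)' undo_depth=0 redo_depth=1
After op 3 (type): buf='abc' undo_depth=1 redo_depth=0
After op 4 (undo): buf='(empty)' undo_depth=0 redo_depth=1
After op 5 (type): buf='xyz' undo_depth=1 redo_depth=0
After op 6 (type): buf='xyzred' undo_depth=2 redo_depth=0
After op 7 (type): buf='xyzredfoo' undo_depth=3 redo_depth=0
After op 8 (undo): buf='xyzred' undo_depth=2 redo_depth=1
After op 9 (redo): buf='xyzredfoo' undo_depth=3 redo_depth=0

Answer: xyzredfoo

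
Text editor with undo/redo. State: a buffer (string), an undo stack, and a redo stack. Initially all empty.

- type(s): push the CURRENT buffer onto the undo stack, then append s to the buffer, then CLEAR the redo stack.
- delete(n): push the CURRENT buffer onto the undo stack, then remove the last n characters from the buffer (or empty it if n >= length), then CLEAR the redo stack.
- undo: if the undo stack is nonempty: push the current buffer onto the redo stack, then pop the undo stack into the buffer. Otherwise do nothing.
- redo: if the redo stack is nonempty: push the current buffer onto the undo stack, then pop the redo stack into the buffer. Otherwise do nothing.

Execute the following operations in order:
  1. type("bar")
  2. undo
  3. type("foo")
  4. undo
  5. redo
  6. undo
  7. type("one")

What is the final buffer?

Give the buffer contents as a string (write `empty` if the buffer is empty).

After op 1 (type): buf='bar' undo_depth=1 redo_depth=0
After op 2 (undo): buf='(empty)' undo_depth=0 redo_depth=1
After op 3 (type): buf='foo' undo_depth=1 redo_depth=0
After op 4 (undo): buf='(empty)' undo_depth=0 redo_depth=1
After op 5 (redo): buf='foo' undo_depth=1 redo_depth=0
After op 6 (undo): buf='(empty)' undo_depth=0 redo_depth=1
After op 7 (type): buf='one' undo_depth=1 redo_depth=0

Answer: one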